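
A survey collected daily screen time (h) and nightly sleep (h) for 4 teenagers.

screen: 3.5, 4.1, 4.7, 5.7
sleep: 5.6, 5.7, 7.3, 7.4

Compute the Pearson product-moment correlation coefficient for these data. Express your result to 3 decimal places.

0.889

n = 4, Σx = 18, Σy = 26, Σx² = 83.64, Σy² = 171.9, Σxy = 119.46
nΣxy − ΣxΣy = 477.84 − 468 = 9.84
nΣx² − (Σx)² = 334.56 − 324 = 10.56; nΣy² − (Σy)² = 687.6 − 676 = 11.6
r = 9.84 / √(10.56 × 11.6) = 9.84 / 11.0678 ≈ 0.889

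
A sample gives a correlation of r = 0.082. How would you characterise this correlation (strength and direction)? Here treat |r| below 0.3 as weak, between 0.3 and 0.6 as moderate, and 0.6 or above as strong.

weak positive

r = 0.082 > 0 so the relationship is positive.
|r| = 0.082, which falls in the weak range.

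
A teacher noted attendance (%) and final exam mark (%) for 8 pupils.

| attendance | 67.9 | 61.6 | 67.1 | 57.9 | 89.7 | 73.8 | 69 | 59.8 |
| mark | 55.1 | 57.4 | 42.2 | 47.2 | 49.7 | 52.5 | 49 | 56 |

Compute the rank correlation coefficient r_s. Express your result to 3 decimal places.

Rank attendance: 5, 3, 4, 1, 8, 7, 6, 2
Rank mark: 6, 8, 1, 2, 4, 5, 3, 7
d = rank(attendance) − rank(mark): -1, -5, 3, -1, 4, 2, 3, -5; Σd² = 90
ρ = 1 − 6Σd² / [n(n²−1)] = 1 − 6×90 / (8×63) = 1 − 540/504 ≈ -0.071

-0.071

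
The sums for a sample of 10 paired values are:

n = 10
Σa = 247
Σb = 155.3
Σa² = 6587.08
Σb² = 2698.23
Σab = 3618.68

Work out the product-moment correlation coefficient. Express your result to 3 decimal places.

r = (nΣab − ΣaΣb) / √[(nΣa² − (Σa)²)(nΣb² − (Σb)²)]
Numerator: 10×3618.68 − 247×155.3 = -2172.3
Denominator: √[(65870.8 − 61009)(26982.3 − 24118.09)] = √[4861.8 × 2864.21] = 3731.6506
r = -2172.3 / 3731.6506 ≈ -0.582

-0.582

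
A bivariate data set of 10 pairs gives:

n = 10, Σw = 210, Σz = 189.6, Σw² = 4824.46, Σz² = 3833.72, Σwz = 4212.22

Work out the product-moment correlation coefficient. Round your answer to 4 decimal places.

r = (nΣwz − ΣwΣz) / √[(nΣw² − (Σw)²)(nΣz² − (Σz)²)]
Numerator: 10×4212.22 − 210×189.6 = 2306.2
Denominator: √[(48244.6 − 44100)(38337.2 − 35948.16)] = √[4144.6 × 2389.04] = 3146.6832
r = 2306.2 / 3146.6832 ≈ 0.7329

0.7329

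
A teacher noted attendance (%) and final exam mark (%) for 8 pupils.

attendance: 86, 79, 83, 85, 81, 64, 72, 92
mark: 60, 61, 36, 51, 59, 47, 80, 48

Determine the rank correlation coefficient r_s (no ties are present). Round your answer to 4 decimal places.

Rank attendance: 7, 3, 5, 6, 4, 1, 2, 8
Rank mark: 6, 7, 1, 4, 5, 2, 8, 3
d = rank(attendance) − rank(mark): 1, -4, 4, 2, -1, -1, -6, 5; Σd² = 100
ρ = 1 − 6Σd² / [n(n²−1)] = 1 − 6×100 / (8×63) = 1 − 600/504 ≈ -0.1905

-0.1905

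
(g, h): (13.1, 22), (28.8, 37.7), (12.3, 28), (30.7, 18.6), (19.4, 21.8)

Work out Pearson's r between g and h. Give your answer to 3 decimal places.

n = 5, Σg = 104.3, Σh = 128.1, Σg² = 2471.19, Σh² = 3510.49, Σgh = 2712.3
nΣgh − ΣgΣh = 13561.5 − 13360.83 = 200.67
nΣg² − (Σg)² = 12355.95 − 10878.49 = 1477.46; nΣh² − (Σh)² = 17552.45 − 16409.61 = 1142.84
r = 200.67 / √(1477.46 × 1142.84) = 200.67 / 1299.4231 ≈ 0.154

0.154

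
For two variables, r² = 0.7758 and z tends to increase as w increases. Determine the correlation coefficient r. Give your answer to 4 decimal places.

0.8808

|r| = √0.7758 = 0.8808
The association is positive, so r = 0.8808.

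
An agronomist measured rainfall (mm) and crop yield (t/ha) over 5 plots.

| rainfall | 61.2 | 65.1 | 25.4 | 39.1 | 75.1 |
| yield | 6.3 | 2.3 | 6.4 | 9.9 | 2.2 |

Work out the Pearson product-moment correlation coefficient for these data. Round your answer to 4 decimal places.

n = 5, Σx = 265.9, Σy = 27.1, Σx² = 15797.43, Σy² = 188.79, Σxy = 1250.16
nΣxy − ΣxΣy = 6250.8 − 7205.89 = -955.09
nΣx² − (Σx)² = 78987.15 − 70702.81 = 8284.34; nΣy² − (Σy)² = 943.95 − 734.41 = 209.54
r = -955.09 / √(8284.34 × 209.54) = -955.09 / 1317.5358 ≈ -0.7249

-0.7249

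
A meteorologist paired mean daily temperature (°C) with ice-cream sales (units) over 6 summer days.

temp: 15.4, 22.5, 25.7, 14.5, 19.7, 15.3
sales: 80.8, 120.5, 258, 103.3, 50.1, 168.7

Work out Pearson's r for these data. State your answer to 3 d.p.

n = 6, Σx = 113.1, Σy = 781.4, Σx² = 2236.33, Σy² = 129253.48, Σxy = 15652.1
nΣxy − ΣxΣy = 93912.6 − 88376.34 = 5536.26
nΣx² − (Σx)² = 13417.98 − 12791.61 = 626.37; nΣy² − (Σy)² = 775520.88 − 610585.96 = 164934.92
r = 5536.26 / √(626.37 × 164934.92) = 5536.26 / 10164.1668 ≈ 0.545

0.545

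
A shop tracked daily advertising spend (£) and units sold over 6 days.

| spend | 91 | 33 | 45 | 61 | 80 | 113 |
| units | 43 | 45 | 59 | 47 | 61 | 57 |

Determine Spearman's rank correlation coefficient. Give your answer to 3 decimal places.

0.029

Rank spend: 5, 1, 2, 3, 4, 6
Rank units: 1, 2, 5, 3, 6, 4
d = rank(spend) − rank(units): 4, -1, -3, 0, -2, 2; Σd² = 34
ρ = 1 − 6Σd² / [n(n²−1)] = 1 − 6×34 / (6×35) = 1 − 204/210 ≈ 0.029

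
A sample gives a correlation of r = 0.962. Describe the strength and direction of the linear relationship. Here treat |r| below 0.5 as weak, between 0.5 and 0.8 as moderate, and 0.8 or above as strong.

r = 0.962 > 0 so the relationship is positive.
|r| = 0.962, which falls in the strong range.

strong positive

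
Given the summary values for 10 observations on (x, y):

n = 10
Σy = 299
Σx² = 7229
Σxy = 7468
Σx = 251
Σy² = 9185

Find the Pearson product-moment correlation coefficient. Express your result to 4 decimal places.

r = (nΣxy − ΣxΣy) / √[(nΣx² − (Σx)²)(nΣy² − (Σy)²)]
Numerator: 10×7468 − 251×299 = -369
Denominator: √[(72290 − 63001)(91850 − 89401)] = √[9289 × 2449] = 4769.5661
r = -369 / 4769.5661 ≈ -0.0774

-0.0774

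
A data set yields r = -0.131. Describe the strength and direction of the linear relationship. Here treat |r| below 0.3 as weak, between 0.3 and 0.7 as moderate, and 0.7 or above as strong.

weak negative

r = -0.131 < 0 so the relationship is negative.
|r| = 0.131, which falls in the weak range.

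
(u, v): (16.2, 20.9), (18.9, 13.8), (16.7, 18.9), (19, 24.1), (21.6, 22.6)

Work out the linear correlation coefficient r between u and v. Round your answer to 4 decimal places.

0.2190

n = 5, Σu = 92.4, Σv = 100.3, Σu² = 1726.1, Σv² = 2076.03, Σuv = 1861.09
nΣuv − ΣuΣv = 9305.45 − 9267.72 = 37.73
nΣu² − (Σu)² = 8630.5 − 8537.76 = 92.74; nΣv² − (Σv)² = 10380.15 − 10060.09 = 320.06
r = 37.73 / √(92.74 × 320.06) = 37.73 / 172.2857 ≈ 0.2190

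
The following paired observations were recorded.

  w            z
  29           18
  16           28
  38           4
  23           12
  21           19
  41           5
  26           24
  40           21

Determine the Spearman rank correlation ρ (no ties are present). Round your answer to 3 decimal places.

Rank w: 5, 1, 6, 3, 2, 8, 4, 7
Rank z: 4, 8, 1, 3, 5, 2, 7, 6
d = rank(w) − rank(z): 1, -7, 5, 0, -3, 6, -3, 1; Σd² = 130
ρ = 1 − 6Σd² / [n(n²−1)] = 1 − 6×130 / (8×63) = 1 − 780/504 ≈ -0.548

-0.548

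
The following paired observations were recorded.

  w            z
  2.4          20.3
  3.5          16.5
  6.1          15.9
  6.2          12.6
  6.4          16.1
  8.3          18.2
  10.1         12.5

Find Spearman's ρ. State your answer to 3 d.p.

-0.536

Rank w: 1, 2, 3, 4, 5, 6, 7
Rank z: 7, 5, 3, 2, 4, 6, 1
d = rank(w) − rank(z): -6, -3, 0, 2, 1, 0, 6; Σd² = 86
ρ = 1 − 6Σd² / [n(n²−1)] = 1 − 6×86 / (7×48) = 1 − 516/336 ≈ -0.536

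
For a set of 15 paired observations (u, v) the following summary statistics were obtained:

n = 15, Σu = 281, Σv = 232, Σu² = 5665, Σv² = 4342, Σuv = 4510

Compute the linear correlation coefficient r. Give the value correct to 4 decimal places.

r = (nΣuv − ΣuΣv) / √[(nΣu² − (Σu)²)(nΣv² − (Σv)²)]
Numerator: 15×4510 − 281×232 = 2458
Denominator: √[(84975 − 78961)(65130 − 53824)] = √[6014 × 11306] = 8245.8647
r = 2458 / 8245.8647 ≈ 0.2981

0.2981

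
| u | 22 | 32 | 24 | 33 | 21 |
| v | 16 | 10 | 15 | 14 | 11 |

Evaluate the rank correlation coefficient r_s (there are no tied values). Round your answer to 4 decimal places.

Rank u: 2, 4, 3, 5, 1
Rank v: 5, 1, 4, 3, 2
d = rank(u) − rank(v): -3, 3, -1, 2, -1; Σd² = 24
ρ = 1 − 6Σd² / [n(n²−1)] = 1 − 6×24 / (5×24) = 1 − 144/120 ≈ -0.2000

-0.2000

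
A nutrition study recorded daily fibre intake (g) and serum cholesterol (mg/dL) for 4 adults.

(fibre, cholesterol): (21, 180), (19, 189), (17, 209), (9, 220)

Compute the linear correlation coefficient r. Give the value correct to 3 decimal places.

n = 4, Σx = 66, Σy = 798, Σx² = 1172, Σy² = 160202, Σxy = 12904
nΣxy − ΣxΣy = 51616 − 52668 = -1052
nΣx² − (Σx)² = 4688 − 4356 = 332; nΣy² − (Σy)² = 640808 − 636804 = 4004
r = -1052 / √(332 × 4004) = -1052 / 1152.9649 ≈ -0.912

-0.912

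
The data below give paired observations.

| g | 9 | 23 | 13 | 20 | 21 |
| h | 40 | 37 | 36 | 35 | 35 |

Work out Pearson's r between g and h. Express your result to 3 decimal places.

-0.683

n = 5, Σg = 86, Σh = 183, Σg² = 1620, Σh² = 6715, Σgh = 3114
nΣgh − ΣgΣh = 15570 − 15738 = -168
nΣg² − (Σg)² = 8100 − 7396 = 704; nΣh² − (Σh)² = 33575 − 33489 = 86
r = -168 / √(704 × 86) = -168 / 246.0569 ≈ -0.683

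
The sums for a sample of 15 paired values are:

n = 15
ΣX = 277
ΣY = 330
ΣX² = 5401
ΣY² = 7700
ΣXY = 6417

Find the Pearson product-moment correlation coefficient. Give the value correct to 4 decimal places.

0.9110

r = (nΣXY − ΣXΣY) / √[(nΣX² − (ΣX)²)(nΣY² − (ΣY)²)]
Numerator: 15×6417 − 277×330 = 4845
Denominator: √[(81015 − 76729)(115500 − 108900)] = √[4286 × 6600] = 5318.6088
r = 4845 / 5318.6088 ≈ 0.9110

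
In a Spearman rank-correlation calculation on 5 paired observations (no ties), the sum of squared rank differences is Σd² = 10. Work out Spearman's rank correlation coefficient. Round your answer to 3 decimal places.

ρ = 1 − 6Σd² / [n(n²−1)] = 1 − 6×10 / (5×24)
  = 1 − 60/120 = 1 − 0.5000 ≈ 0.500

0.500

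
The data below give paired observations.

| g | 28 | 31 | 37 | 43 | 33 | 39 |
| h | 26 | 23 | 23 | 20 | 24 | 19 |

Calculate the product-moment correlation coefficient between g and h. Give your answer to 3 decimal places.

-0.873

n = 6, Σg = 211, Σh = 135, Σg² = 7573, Σh² = 3071, Σgh = 4685
nΣgh − ΣgΣh = 28110 − 28485 = -375
nΣg² − (Σg)² = 45438 − 44521 = 917; nΣh² − (Σh)² = 18426 − 18225 = 201
r = -375 / √(917 × 201) = -375 / 429.3216 ≈ -0.873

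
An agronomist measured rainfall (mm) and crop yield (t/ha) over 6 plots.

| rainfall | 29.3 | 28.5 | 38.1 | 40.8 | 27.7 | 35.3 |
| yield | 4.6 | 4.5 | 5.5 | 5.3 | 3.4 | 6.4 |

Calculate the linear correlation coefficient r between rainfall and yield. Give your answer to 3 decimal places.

n = 6, Σx = 199.7, Σy = 29.7, Σx² = 6800.37, Σy² = 152.27, Σxy = 1008.92
nΣxy − ΣxΣy = 6053.52 − 5931.09 = 122.43
nΣx² − (Σx)² = 40802.22 − 39880.09 = 922.13; nΣy² − (Σy)² = 913.62 − 882.09 = 31.53
r = 122.43 / √(922.13 × 31.53) = 122.43 / 170.5132 ≈ 0.718

0.718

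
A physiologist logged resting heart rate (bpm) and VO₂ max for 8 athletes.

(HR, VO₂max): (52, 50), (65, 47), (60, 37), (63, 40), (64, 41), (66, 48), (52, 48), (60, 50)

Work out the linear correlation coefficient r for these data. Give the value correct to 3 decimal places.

-0.346

n = 8, Σx = 482, Σy = 361, Σx² = 29254, Σy² = 16467, Σxy = 21683
nΣxy − ΣxΣy = 173464 − 174002 = -538
nΣx² − (Σx)² = 234032 − 232324 = 1708; nΣy² − (Σy)² = 131736 − 130321 = 1415
r = -538 / √(1708 × 1415) = -538 / 1554.6125 ≈ -0.346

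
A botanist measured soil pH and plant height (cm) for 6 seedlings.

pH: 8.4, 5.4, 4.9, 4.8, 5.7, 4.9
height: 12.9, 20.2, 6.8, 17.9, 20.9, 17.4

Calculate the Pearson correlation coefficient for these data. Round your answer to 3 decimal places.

-0.139

n = 6, Σx = 34.1, Σy = 96.1, Σx² = 203.27, Σy² = 1680.67, Σxy = 541.07
nΣxy − ΣxΣy = 3246.42 − 3277.01 = -30.59
nΣx² − (Σx)² = 1219.62 − 1162.81 = 56.81; nΣy² − (Σy)² = 10084.02 − 9235.21 = 848.81
r = -30.59 / √(56.81 × 848.81) = -30.59 / 219.5926 ≈ -0.139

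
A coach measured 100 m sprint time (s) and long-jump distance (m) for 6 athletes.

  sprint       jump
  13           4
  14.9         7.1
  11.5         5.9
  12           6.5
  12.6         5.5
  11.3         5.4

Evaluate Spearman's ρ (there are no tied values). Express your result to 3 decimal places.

Rank sprint: 5, 6, 2, 3, 4, 1
Rank jump: 1, 6, 4, 5, 3, 2
d = rank(sprint) − rank(jump): 4, 0, -2, -2, 1, -1; Σd² = 26
ρ = 1 − 6Σd² / [n(n²−1)] = 1 − 6×26 / (6×35) = 1 − 156/210 ≈ 0.257

0.257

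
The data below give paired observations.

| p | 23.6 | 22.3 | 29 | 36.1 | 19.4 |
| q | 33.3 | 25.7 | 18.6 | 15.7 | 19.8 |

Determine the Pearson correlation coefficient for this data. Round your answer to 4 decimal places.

-0.5441

n = 5, Σp = 130.4, Σq = 113.1, Σp² = 3574.82, Σq² = 2753.87, Σpq = 2849.28
nΣpq − ΣpΣq = 14246.4 − 14748.24 = -501.84
nΣp² − (Σp)² = 17874.1 − 17004.16 = 869.94; nΣq² − (Σq)² = 13769.35 − 12791.61 = 977.74
r = -501.84 / √(869.94 × 977.74) = -501.84 / 922.2663 ≈ -0.5441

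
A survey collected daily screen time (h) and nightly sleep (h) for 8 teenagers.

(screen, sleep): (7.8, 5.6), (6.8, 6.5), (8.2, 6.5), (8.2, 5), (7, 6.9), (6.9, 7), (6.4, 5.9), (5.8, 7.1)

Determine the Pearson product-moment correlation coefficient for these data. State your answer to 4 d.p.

-0.6031

n = 8, Σx = 57.1, Σy = 50.5, Σx² = 412.77, Σy² = 322.69, Σxy = 357.72
nΣxy − ΣxΣy = 2861.76 − 2883.55 = -21.79
nΣx² − (Σx)² = 3302.16 − 3260.41 = 41.75; nΣy² − (Σy)² = 2581.52 − 2550.25 = 31.27
r = -21.79 / √(41.75 × 31.27) = -21.79 / 36.1320 ≈ -0.6031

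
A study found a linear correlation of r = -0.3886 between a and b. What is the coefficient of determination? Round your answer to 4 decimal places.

r² = (-0.3886)² = 0.1510

0.1510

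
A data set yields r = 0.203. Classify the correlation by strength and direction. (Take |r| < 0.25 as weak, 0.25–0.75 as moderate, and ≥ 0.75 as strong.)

r = 0.203 > 0 so the relationship is positive.
|r| = 0.203, which falls in the weak range.

weak positive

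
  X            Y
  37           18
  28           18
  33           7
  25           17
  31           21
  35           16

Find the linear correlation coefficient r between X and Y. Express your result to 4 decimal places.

-0.1731

n = 6, ΣX = 189, ΣY = 97, ΣX² = 6053, ΣY² = 1683, ΣXY = 3037
nΣXY − ΣXΣY = 18222 − 18333 = -111
nΣX² − (ΣX)² = 36318 − 35721 = 597; nΣY² − (ΣY)² = 10098 − 9409 = 689
r = -111 / √(597 × 689) = -111 / 641.3525 ≈ -0.1731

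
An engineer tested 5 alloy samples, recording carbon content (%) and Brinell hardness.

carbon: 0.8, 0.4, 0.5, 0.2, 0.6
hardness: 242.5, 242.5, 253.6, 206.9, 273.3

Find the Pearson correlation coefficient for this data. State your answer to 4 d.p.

n = 5, Σx = 2.5, Σy = 1218.8, Σx² = 1.45, Σy² = 299425.96, Σxy = 623.16
nΣxy − ΣxΣy = 3115.8 − 3047 = 68.8
nΣx² − (Σx)² = 7.25 − 6.25 = 1; nΣy² − (Σy)² = 1497129.8 − 1485473.44 = 11656.36
r = 68.8 / √(1 × 11656.36) = 68.8 / 107.9646 ≈ 0.6372

0.6372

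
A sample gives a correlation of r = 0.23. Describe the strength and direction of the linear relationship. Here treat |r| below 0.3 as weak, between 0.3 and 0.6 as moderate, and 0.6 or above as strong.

weak positive

r = 0.23 > 0 so the relationship is positive.
|r| = 0.23, which falls in the weak range.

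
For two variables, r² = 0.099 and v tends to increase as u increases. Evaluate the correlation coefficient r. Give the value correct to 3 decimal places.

0.315

|r| = √0.099 = 0.315
The association is positive, so r = 0.315.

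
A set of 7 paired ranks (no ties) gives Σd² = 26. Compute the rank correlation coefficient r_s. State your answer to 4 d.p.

0.5357

ρ = 1 − 6Σd² / [n(n²−1)] = 1 − 6×26 / (7×48)
  = 1 − 156/336 = 1 − 0.46429 ≈ 0.5357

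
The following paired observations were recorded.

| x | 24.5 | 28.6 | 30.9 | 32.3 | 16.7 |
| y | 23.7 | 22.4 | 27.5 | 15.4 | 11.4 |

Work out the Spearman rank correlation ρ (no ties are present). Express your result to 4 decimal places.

0.3000

Rank x: 2, 3, 4, 5, 1
Rank y: 4, 3, 5, 2, 1
d = rank(x) − rank(y): -2, 0, -1, 3, 0; Σd² = 14
ρ = 1 − 6Σd² / [n(n²−1)] = 1 − 6×14 / (5×24) = 1 − 84/120 ≈ 0.3000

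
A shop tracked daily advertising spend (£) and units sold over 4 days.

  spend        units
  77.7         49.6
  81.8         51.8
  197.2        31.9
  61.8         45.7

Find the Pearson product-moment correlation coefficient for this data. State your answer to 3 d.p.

-0.912

n = 4, Σx = 418.5, Σy = 179, Σx² = 55435.61, Σy² = 8249.5, Σxy = 17206.1
nΣxy − ΣxΣy = 68824.4 − 74911.5 = -6087.1
nΣx² − (Σx)² = 221742.44 − 175142.25 = 46600.19; nΣy² − (Σy)² = 32998 − 32041 = 957
r = -6087.1 / √(46600.19 × 957) = -6087.1 / 6678.0522 ≈ -0.912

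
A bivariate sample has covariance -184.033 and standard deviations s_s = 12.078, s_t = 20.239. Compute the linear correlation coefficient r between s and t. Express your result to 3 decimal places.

-0.753

r = Cov(s,t) / (s_s · s_t) = -184.033 / (12.078 × 20.239)
  = -184.033 / 244.4466 ≈ -0.753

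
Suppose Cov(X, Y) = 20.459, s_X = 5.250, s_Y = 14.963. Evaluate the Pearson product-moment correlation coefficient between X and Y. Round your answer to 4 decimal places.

0.2604

r = Cov(X,Y) / (s_X · s_Y) = 20.459 / (5.250 × 14.963)
  = 20.459 / 78.5557 ≈ 0.2604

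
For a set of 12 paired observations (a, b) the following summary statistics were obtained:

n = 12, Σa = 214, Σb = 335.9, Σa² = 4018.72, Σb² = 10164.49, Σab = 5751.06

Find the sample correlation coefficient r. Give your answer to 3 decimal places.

r = (nΣab − ΣaΣb) / √[(nΣa² − (Σa)²)(nΣb² − (Σb)²)]
Numerator: 12×5751.06 − 214×335.9 = -2869.88
Denominator: √[(48224.64 − 45796)(121973.88 − 112828.81)] = √[2428.64 × 9145.07] = 4712.7575
r = -2869.88 / 4712.7575 ≈ -0.609

-0.609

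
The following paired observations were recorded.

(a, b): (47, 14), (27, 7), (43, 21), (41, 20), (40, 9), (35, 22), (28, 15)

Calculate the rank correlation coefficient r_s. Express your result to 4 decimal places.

0.2857

Rank a: 7, 1, 6, 5, 4, 3, 2
Rank b: 3, 1, 6, 5, 2, 7, 4
d = rank(a) − rank(b): 4, 0, 0, 0, 2, -4, -2; Σd² = 40
ρ = 1 − 6Σd² / [n(n²−1)] = 1 − 6×40 / (7×48) = 1 − 240/336 ≈ 0.2857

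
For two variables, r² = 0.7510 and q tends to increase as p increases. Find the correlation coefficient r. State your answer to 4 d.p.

|r| = √0.7510 = 0.8666
The association is positive, so r = 0.8666.

0.8666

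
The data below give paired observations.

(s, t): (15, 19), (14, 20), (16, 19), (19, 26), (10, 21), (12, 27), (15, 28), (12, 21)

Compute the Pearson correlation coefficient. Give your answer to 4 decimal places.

0.1689

n = 8, Σs = 113, Σt = 181, Σs² = 1651, Σt² = 4193, Σst = 2569
nΣst − ΣsΣt = 20552 − 20453 = 99
nΣs² − (Σs)² = 13208 − 12769 = 439; nΣt² − (Σt)² = 33544 − 32761 = 783
r = 99 / √(439 × 783) = 99 / 586.2909 ≈ 0.1689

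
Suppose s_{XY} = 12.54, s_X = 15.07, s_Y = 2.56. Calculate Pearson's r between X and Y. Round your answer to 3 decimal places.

0.325

r = Cov(X,Y) / (s_X · s_Y) = 12.54 / (15.07 × 2.56)
  = 12.54 / 38.5792 ≈ 0.325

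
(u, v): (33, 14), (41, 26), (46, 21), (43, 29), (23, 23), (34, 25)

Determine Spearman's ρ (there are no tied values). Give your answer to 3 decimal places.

Rank u: 2, 4, 6, 5, 1, 3
Rank v: 1, 5, 2, 6, 3, 4
d = rank(u) − rank(v): 1, -1, 4, -1, -2, -1; Σd² = 24
ρ = 1 − 6Σd² / [n(n²−1)] = 1 − 6×24 / (6×35) = 1 − 144/210 ≈ 0.314

0.314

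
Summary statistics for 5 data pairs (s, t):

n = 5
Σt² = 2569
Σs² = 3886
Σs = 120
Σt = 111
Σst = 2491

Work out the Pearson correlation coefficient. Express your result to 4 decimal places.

r = (nΣst − ΣsΣt) / √[(nΣs² − (Σs)²)(nΣt² − (Σt)²)]
Numerator: 5×2491 − 120×111 = -865
Denominator: √[(19430 − 14400)(12845 − 12321)] = √[5030 × 524] = 1623.4901
r = -865 / 1623.4901 ≈ -0.5328

-0.5328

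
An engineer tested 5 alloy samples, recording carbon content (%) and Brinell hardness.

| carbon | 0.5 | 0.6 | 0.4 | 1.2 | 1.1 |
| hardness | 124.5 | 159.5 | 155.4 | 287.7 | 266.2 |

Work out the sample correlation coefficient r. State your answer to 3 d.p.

n = 5, Σx = 3.8, Σy = 993.3, Σx² = 3.42, Σy² = 218723.39, Σxy = 858.17
nΣxy − ΣxΣy = 4290.85 − 3774.54 = 516.31
nΣx² − (Σx)² = 17.1 − 14.44 = 2.66; nΣy² − (Σy)² = 1093616.95 − 986644.89 = 106972.06
r = 516.31 / √(2.66 × 106972.06) = 516.31 / 533.4282 ≈ 0.968

0.968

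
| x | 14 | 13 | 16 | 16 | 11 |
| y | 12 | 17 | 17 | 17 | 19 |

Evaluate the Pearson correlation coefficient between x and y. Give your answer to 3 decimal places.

-0.271

n = 5, Σx = 70, Σy = 82, Σx² = 998, Σy² = 1372, Σxy = 1142
nΣxy − ΣxΣy = 5710 − 5740 = -30
nΣx² − (Σx)² = 4990 − 4900 = 90; nΣy² − (Σy)² = 6860 − 6724 = 136
r = -30 / √(90 × 136) = -30 / 110.6345 ≈ -0.271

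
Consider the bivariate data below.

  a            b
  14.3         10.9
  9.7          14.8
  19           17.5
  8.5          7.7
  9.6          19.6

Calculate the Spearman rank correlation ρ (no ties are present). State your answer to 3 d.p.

Rank a: 4, 3, 5, 1, 2
Rank b: 2, 3, 4, 1, 5
d = rank(a) − rank(b): 2, 0, 1, 0, -3; Σd² = 14
ρ = 1 − 6Σd² / [n(n²−1)] = 1 − 6×14 / (5×24) = 1 − 84/120 ≈ 0.300

0.300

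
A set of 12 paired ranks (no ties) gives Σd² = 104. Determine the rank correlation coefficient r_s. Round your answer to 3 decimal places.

ρ = 1 − 6Σd² / [n(n²−1)] = 1 − 6×104 / (12×143)
  = 1 − 624/1716 = 1 − 0.3636 ≈ 0.636

0.636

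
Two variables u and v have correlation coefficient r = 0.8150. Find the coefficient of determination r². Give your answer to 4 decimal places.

0.6642

r² = (0.8150)² = 0.6642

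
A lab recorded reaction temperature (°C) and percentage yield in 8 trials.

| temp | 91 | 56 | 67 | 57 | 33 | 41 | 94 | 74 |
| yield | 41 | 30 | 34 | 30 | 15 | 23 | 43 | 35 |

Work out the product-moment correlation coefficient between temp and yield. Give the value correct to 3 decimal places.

0.978

n = 8, Σx = 513, Σy = 251, Σx² = 36237, Σy² = 8465, Σxy = 17469
nΣxy − ΣxΣy = 139752 − 128763 = 10989
nΣx² − (Σx)² = 289896 − 263169 = 26727; nΣy² − (Σy)² = 67720 − 63001 = 4719
r = 10989 / √(26727 × 4719) = 10989 / 11230.5259 ≈ 0.978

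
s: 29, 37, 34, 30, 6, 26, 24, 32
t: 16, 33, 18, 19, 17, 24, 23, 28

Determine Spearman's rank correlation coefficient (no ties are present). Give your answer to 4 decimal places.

0.4524

Rank s: 4, 8, 7, 5, 1, 3, 2, 6
Rank t: 1, 8, 3, 4, 2, 6, 5, 7
d = rank(s) − rank(t): 3, 0, 4, 1, -1, -3, -3, -1; Σd² = 46
ρ = 1 − 6Σd² / [n(n²−1)] = 1 − 6×46 / (8×63) = 1 − 276/504 ≈ 0.4524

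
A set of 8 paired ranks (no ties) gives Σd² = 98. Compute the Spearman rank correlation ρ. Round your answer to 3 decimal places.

ρ = 1 − 6Σd² / [n(n²−1)] = 1 − 6×98 / (8×63)
  = 1 − 588/504 = 1 − 1.1667 ≈ -0.167

-0.167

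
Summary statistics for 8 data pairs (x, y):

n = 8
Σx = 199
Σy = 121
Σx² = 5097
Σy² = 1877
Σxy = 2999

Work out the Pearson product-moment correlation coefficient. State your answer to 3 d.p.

r = (nΣxy − ΣxΣy) / √[(nΣx² − (Σx)²)(nΣy² − (Σy)²)]
Numerator: 8×2999 − 199×121 = -87
Denominator: √[(40776 − 39601)(15016 − 14641)] = √[1175 × 375] = 663.7959
r = -87 / 663.7959 ≈ -0.131

-0.131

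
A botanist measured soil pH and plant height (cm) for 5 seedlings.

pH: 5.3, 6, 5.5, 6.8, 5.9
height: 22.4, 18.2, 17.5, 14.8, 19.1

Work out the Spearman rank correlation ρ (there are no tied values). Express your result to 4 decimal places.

Rank pH: 1, 4, 2, 5, 3
Rank height: 5, 3, 2, 1, 4
d = rank(pH) − rank(height): -4, 1, 0, 4, -1; Σd² = 34
ρ = 1 − 6Σd² / [n(n²−1)] = 1 − 6×34 / (5×24) = 1 − 204/120 ≈ -0.7000

-0.7000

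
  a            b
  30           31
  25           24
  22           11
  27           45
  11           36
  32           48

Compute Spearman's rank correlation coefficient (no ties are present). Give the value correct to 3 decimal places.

0.543

Rank a: 5, 3, 2, 4, 1, 6
Rank b: 3, 2, 1, 5, 4, 6
d = rank(a) − rank(b): 2, 1, 1, -1, -3, 0; Σd² = 16
ρ = 1 − 6Σd² / [n(n²−1)] = 1 − 6×16 / (6×35) = 1 − 96/210 ≈ 0.543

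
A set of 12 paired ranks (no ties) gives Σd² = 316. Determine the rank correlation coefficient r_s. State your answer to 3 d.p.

ρ = 1 − 6Σd² / [n(n²−1)] = 1 − 6×316 / (12×143)
  = 1 − 1896/1716 = 1 − 1.1049 ≈ -0.105

-0.105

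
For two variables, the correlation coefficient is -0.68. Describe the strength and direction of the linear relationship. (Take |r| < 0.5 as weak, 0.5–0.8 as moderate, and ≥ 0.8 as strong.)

r = -0.68 < 0 so the relationship is negative.
|r| = 0.68, which falls in the moderate range.

moderate negative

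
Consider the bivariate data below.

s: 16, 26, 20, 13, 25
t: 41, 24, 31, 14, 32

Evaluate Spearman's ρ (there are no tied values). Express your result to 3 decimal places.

Rank s: 2, 5, 3, 1, 4
Rank t: 5, 2, 3, 1, 4
d = rank(s) − rank(t): -3, 3, 0, 0, 0; Σd² = 18
ρ = 1 − 6Σd² / [n(n²−1)] = 1 − 6×18 / (5×24) = 1 − 108/120 ≈ 0.100

0.100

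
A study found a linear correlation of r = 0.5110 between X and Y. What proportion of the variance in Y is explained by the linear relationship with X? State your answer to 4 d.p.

r² = (0.5110)² = 0.2611

0.2611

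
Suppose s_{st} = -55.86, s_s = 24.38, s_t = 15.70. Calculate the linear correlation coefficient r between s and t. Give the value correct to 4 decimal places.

r = Cov(s,t) / (s_s · s_t) = -55.86 / (24.38 × 15.70)
  = -55.86 / 382.7660 ≈ -0.1459

-0.1459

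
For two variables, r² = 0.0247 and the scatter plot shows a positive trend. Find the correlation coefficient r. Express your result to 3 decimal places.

0.157

|r| = √0.0247 = 0.157
The association is positive, so r = 0.157.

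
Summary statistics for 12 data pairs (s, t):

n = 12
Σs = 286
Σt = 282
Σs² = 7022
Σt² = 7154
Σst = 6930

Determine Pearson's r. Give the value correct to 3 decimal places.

r = (nΣst − ΣsΣt) / √[(nΣs² − (Σs)²)(nΣt² − (Σt)²)]
Numerator: 12×6930 − 286×282 = 2508
Denominator: √[(84264 − 81796)(85848 − 79524)] = √[2468 × 6324] = 3950.6496
r = 2508 / 3950.6496 ≈ 0.635

0.635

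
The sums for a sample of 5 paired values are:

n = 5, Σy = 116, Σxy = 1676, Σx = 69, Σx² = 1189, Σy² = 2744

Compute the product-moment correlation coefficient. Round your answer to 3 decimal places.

r = (nΣxy − ΣxΣy) / √[(nΣx² − (Σx)²)(nΣy² − (Σy)²)]
Numerator: 5×1676 − 69×116 = 376
Denominator: √[(5945 − 4761)(13720 − 13456)] = √[1184 × 264] = 559.0850
r = 376 / 559.0850 ≈ 0.673

0.673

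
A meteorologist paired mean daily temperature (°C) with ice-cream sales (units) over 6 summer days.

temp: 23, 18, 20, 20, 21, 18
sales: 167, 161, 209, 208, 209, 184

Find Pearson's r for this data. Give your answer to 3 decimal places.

0.095

n = 6, Σx = 120, Σy = 1138, Σx² = 2418, Σy² = 218292, Σxy = 22780
nΣxy − ΣxΣy = 136680 − 136560 = 120
nΣx² − (Σx)² = 14508 − 14400 = 108; nΣy² − (Σy)² = 1309752 − 1295044 = 14708
r = 120 / √(108 × 14708) = 120 / 1260.3428 ≈ 0.095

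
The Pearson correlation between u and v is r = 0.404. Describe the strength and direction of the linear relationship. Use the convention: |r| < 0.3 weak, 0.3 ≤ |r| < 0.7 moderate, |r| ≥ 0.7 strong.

r = 0.404 > 0 so the relationship is positive.
|r| = 0.404, which falls in the moderate range.

moderate positive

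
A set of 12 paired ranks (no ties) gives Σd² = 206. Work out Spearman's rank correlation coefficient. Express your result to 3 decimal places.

0.280

ρ = 1 − 6Σd² / [n(n²−1)] = 1 − 6×206 / (12×143)
  = 1 − 1236/1716 = 1 − 0.7203 ≈ 0.280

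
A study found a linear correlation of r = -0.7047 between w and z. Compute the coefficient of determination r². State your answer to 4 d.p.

r² = (-0.7047)² = 0.4966

0.4966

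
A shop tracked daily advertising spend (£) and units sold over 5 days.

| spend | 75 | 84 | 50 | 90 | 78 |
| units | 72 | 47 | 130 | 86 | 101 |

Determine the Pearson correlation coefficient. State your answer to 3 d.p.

-0.739

n = 5, Σx = 377, Σy = 436, Σx² = 29365, Σy² = 41890, Σxy = 31466
nΣxy − ΣxΣy = 157330 − 164372 = -7042
nΣx² − (Σx)² = 146825 − 142129 = 4696; nΣy² − (Σy)² = 209450 − 190096 = 19354
r = -7042 / √(4696 × 19354) = -7042 / 9533.4351 ≈ -0.739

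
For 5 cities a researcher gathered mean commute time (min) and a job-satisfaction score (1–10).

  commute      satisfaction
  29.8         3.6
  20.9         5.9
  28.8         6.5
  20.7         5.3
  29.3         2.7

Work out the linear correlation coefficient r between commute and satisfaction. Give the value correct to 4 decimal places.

n = 5, Σx = 129.5, Σy = 24, Σx² = 3441.27, Σy² = 125.4, Σxy = 606.61
nΣxy − ΣxΣy = 3033.05 − 3108 = -74.95
nΣx² − (Σx)² = 17206.35 − 16770.25 = 436.1; nΣy² − (Σy)² = 627 − 576 = 51
r = -74.95 / √(436.1 × 51) = -74.95 / 149.1345 ≈ -0.5026

-0.5026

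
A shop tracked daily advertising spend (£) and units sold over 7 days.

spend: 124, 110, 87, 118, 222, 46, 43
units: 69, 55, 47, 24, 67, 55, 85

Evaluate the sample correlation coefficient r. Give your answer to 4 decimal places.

n = 7, Σx = 750, Σy = 402, Σx² = 102218, Σy² = 25310, Σxy = 42586
nΣxy − ΣxΣy = 298102 − 301500 = -3398
nΣx² − (Σx)² = 715526 − 562500 = 153026; nΣy² − (Σy)² = 177170 − 161604 = 15566
r = -3398 / √(153026 × 15566) = -3398 / 48805.7652 ≈ -0.0696

-0.0696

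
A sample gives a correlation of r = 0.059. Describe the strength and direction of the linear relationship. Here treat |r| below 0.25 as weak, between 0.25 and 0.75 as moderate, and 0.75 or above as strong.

r = 0.059 > 0 so the relationship is positive.
|r| = 0.059, which falls in the weak range.

weak positive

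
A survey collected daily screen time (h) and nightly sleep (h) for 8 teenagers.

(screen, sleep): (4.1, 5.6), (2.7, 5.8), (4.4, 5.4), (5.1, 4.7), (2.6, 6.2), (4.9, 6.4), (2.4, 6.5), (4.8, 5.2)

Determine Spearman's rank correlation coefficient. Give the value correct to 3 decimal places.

-0.643

Rank screen: 4, 3, 5, 8, 2, 7, 1, 6
Rank sleep: 4, 5, 3, 1, 6, 7, 8, 2
d = rank(screen) − rank(sleep): 0, -2, 2, 7, -4, 0, -7, 4; Σd² = 138
ρ = 1 − 6Σd² / [n(n²−1)] = 1 − 6×138 / (8×63) = 1 − 828/504 ≈ -0.643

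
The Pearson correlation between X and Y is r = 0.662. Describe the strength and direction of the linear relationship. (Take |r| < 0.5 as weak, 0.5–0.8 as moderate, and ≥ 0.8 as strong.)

r = 0.662 > 0 so the relationship is positive.
|r| = 0.662, which falls in the moderate range.

moderate positive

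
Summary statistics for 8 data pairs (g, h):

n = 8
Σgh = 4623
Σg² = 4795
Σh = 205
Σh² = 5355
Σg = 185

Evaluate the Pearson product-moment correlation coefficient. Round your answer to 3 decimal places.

r = (nΣgh − ΣgΣh) / √[(nΣg² − (Σg)²)(nΣh² − (Σh)²)]
Numerator: 8×4623 − 185×205 = -941
Denominator: √[(38360 − 34225)(42840 − 42025)] = √[4135 × 815] = 1835.7628
r = -941 / 1835.7628 ≈ -0.513

-0.513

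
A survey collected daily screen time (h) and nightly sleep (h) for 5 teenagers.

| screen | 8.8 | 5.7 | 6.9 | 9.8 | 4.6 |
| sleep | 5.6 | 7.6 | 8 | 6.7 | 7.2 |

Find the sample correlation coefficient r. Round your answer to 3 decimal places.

n = 5, Σx = 35.8, Σy = 35.1, Σx² = 274.74, Σy² = 249.85, Σxy = 246.58
nΣxy − ΣxΣy = 1232.9 − 1256.58 = -23.68
nΣx² − (Σx)² = 1373.7 − 1281.64 = 92.06; nΣy² − (Σy)² = 1249.25 − 1232.01 = 17.24
r = -23.68 / √(92.06 × 17.24) = -23.68 / 39.8386 ≈ -0.594

-0.594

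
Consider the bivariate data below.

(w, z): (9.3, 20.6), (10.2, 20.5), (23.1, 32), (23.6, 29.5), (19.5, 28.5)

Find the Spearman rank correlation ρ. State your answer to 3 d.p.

Rank w: 1, 2, 4, 5, 3
Rank z: 2, 1, 5, 4, 3
d = rank(w) − rank(z): -1, 1, -1, 1, 0; Σd² = 4
ρ = 1 − 6Σd² / [n(n²−1)] = 1 − 6×4 / (5×24) = 1 − 24/120 ≈ 0.800

0.800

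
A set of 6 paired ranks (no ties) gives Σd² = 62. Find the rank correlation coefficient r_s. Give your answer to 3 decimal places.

-0.771

ρ = 1 − 6Σd² / [n(n²−1)] = 1 − 6×62 / (6×35)
  = 1 − 372/210 = 1 − 1.7714 ≈ -0.771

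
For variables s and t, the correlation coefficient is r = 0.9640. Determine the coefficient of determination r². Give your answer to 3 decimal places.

0.929

r² = (0.9640)² = 0.929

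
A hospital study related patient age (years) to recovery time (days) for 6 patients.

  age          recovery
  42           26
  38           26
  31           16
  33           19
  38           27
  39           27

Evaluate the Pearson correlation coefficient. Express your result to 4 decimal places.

0.9127

n = 6, Σx = 221, Σy = 141, Σx² = 8223, Σy² = 3427, Σxy = 5282
nΣxy − ΣxΣy = 31692 − 31161 = 531
nΣx² − (Σx)² = 49338 − 48841 = 497; nΣy² − (Σy)² = 20562 − 19881 = 681
r = 531 / √(497 × 681) = 531 / 581.7706 ≈ 0.9127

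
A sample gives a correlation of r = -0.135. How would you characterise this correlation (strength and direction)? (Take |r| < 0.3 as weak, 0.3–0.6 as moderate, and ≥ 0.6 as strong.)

weak negative

r = -0.135 < 0 so the relationship is negative.
|r| = 0.135, which falls in the weak range.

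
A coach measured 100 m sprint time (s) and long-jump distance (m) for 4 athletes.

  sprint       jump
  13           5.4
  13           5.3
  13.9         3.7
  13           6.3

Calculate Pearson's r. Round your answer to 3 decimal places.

n = 4, Σx = 52.9, Σy = 20.7, Σx² = 700.21, Σy² = 110.63, Σxy = 272.43
nΣxy − ΣxΣy = 1089.72 − 1095.03 = -5.31
nΣx² − (Σx)² = 2800.84 − 2798.41 = 2.43; nΣy² − (Σy)² = 442.52 − 428.49 = 14.03
r = -5.31 / √(2.43 × 14.03) = -5.31 / 5.8389 ≈ -0.909

-0.909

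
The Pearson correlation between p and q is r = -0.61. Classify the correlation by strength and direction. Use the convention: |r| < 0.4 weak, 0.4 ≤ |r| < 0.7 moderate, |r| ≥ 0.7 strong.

moderate negative

r = -0.61 < 0 so the relationship is negative.
|r| = 0.61, which falls in the moderate range.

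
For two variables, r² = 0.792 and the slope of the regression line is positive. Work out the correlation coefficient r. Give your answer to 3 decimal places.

|r| = √0.792 = 0.890
The association is positive, so r = 0.890.

0.890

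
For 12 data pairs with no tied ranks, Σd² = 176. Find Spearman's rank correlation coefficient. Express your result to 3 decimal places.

ρ = 1 − 6Σd² / [n(n²−1)] = 1 − 6×176 / (12×143)
  = 1 − 1056/1716 = 1 − 0.6154 ≈ 0.385

0.385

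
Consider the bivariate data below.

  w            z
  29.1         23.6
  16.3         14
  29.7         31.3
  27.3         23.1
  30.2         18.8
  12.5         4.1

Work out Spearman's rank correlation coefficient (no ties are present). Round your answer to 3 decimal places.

0.657

Rank w: 4, 2, 5, 3, 6, 1
Rank z: 5, 2, 6, 4, 3, 1
d = rank(w) − rank(z): -1, 0, -1, -1, 3, 0; Σd² = 12
ρ = 1 − 6Σd² / [n(n²−1)] = 1 − 6×12 / (6×35) = 1 − 72/210 ≈ 0.657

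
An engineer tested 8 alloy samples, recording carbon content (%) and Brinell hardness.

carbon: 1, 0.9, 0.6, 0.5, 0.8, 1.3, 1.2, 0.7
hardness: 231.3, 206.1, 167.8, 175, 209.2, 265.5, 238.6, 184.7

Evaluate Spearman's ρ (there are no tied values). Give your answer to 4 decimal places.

0.9524

Rank carbon: 6, 5, 2, 1, 4, 8, 7, 3
Rank hardness: 6, 4, 1, 2, 5, 8, 7, 3
d = rank(carbon) − rank(hardness): 0, 1, 1, -1, -1, 0, 0, 0; Σd² = 4
ρ = 1 − 6Σd² / [n(n²−1)] = 1 − 6×4 / (8×63) = 1 − 24/504 ≈ 0.9524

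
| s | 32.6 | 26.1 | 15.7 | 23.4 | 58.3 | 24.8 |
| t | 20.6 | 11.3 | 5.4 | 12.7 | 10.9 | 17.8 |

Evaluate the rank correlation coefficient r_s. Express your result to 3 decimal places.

Rank s: 5, 4, 1, 2, 6, 3
Rank t: 6, 3, 1, 4, 2, 5
d = rank(s) − rank(t): -1, 1, 0, -2, 4, -2; Σd² = 26
ρ = 1 − 6Σd² / [n(n²−1)] = 1 − 6×26 / (6×35) = 1 − 156/210 ≈ 0.257

0.257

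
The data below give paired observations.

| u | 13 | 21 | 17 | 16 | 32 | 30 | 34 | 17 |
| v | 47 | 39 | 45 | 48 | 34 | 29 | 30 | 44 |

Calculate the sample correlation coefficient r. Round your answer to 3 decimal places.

n = 8, Σu = 180, Σv = 316, Σu² = 4524, Σv² = 12892, Σuv = 6689
nΣuv − ΣuΣv = 53512 − 56880 = -3368
nΣu² − (Σu)² = 36192 − 32400 = 3792; nΣv² − (Σv)² = 103136 − 99856 = 3280
r = -3368 / √(3792 × 3280) = -3368 / 3526.7209 ≈ -0.955

-0.955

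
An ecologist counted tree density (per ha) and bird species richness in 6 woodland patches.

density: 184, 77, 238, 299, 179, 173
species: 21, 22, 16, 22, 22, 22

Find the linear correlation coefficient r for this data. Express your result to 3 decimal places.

-0.304

n = 6, Σx = 1150, Σy = 125, Σx² = 247800, Σy² = 2633, Σxy = 23688
nΣxy − ΣxΣy = 142128 − 143750 = -1622
nΣx² − (Σx)² = 1486800 − 1322500 = 164300; nΣy² − (Σy)² = 15798 − 15625 = 173
r = -1622 / √(164300 × 173) = -1622 / 5331.4069 ≈ -0.304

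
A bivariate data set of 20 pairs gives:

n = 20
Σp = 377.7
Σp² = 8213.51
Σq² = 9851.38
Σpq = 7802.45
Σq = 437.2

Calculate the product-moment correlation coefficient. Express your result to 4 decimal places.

r = (nΣpq − ΣpΣq) / √[(nΣp² − (Σp)²)(nΣq² − (Σq)²)]
Numerator: 20×7802.45 − 377.7×437.2 = -9081.44
Denominator: √[(164270.2 − 142657.29)(197027.6 − 191143.84)] = √[21612.91 × 5883.76] = 11276.7538
r = -9081.44 / 11276.7538 ≈ -0.8053

-0.8053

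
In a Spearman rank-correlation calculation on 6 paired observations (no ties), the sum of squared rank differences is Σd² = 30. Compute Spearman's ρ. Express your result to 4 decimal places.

0.1429

ρ = 1 − 6Σd² / [n(n²−1)] = 1 − 6×30 / (6×35)
  = 1 − 180/210 = 1 − 0.85714 ≈ 0.1429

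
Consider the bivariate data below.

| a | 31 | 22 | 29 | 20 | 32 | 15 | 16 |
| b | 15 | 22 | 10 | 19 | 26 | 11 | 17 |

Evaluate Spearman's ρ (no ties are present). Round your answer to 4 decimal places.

0.3214

Rank a: 6, 4, 5, 3, 7, 1, 2
Rank b: 3, 6, 1, 5, 7, 2, 4
d = rank(a) − rank(b): 3, -2, 4, -2, 0, -1, -2; Σd² = 38
ρ = 1 − 6Σd² / [n(n²−1)] = 1 − 6×38 / (7×48) = 1 − 228/336 ≈ 0.3214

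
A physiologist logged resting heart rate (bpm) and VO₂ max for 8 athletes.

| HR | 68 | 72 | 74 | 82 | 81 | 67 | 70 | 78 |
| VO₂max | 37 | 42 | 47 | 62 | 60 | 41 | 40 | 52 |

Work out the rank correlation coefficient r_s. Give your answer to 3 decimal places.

Rank HR: 2, 4, 5, 8, 7, 1, 3, 6
Rank VO₂max: 1, 4, 5, 8, 7, 3, 2, 6
d = rank(HR) − rank(VO₂max): 1, 0, 0, 0, 0, -2, 1, 0; Σd² = 6
ρ = 1 − 6Σd² / [n(n²−1)] = 1 − 6×6 / (8×63) = 1 − 36/504 ≈ 0.929

0.929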